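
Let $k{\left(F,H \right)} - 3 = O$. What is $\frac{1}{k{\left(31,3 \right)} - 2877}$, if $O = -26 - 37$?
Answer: $- \frac{1}{2937} \approx -0.00034048$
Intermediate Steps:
$O = -63$
$k{\left(F,H \right)} = -60$ ($k{\left(F,H \right)} = 3 - 63 = -60$)
$\frac{1}{k{\left(31,3 \right)} - 2877} = \frac{1}{-60 - 2877} = \frac{1}{-2937} = - \frac{1}{2937}$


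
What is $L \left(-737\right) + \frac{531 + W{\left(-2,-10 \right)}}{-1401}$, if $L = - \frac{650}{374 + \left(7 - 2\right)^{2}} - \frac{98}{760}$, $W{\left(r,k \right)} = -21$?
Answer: $\frac{4827130591}{3726660} \approx 1295.3$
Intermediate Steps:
$L = - \frac{14029}{7980}$ ($L = - \frac{650}{374 + 5^{2}} - \frac{49}{380} = - \frac{650}{374 + 25} - \frac{49}{380} = - \frac{650}{399} - \frac{49}{380} = - \frac{14029}{7980} \approx -1.758$)
$L \left(-737\right) + \frac{531 + W{\left(-2,-10 \right)}}{-1401} = \left(- \frac{14029}{7980}\right) \left(-737\right) + \frac{531 - 21}{-1401} = \frac{10339373}{7980} + 510 \left(- \frac{1}{1401}\right) = \frac{10339373}{7980} - \frac{170}{467} = \frac{4827130591}{3726660}$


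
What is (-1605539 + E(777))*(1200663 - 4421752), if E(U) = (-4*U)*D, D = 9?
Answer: 5261684313479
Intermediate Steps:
E(U) = -36*U (E(U) = -4*U*9 = -36*U)
(-1605539 + E(777))*(1200663 - 4421752) = (-1605539 - 36*777)*(1200663 - 4421752) = (-1605539 - 27972)*(-3221089) = -1633511*(-3221089) = 5261684313479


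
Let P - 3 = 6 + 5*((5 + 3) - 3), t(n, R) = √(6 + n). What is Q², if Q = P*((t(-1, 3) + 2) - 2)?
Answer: 5780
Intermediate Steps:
P = 34 (P = 3 + (6 + 5*((5 + 3) - 3)) = 3 + (6 + 5*(8 - 3)) = 3 + (6 + 5*5) = 3 + (6 + 25) = 3 + 31 = 34)
Q = 34*√5 (Q = 34*((√(6 - 1) + 2) - 2) = 34*((√5 + 2) - 2) = 34*((2 + √5) - 2) = 34*√5 ≈ 76.026)
Q² = (34*√5)² = 5780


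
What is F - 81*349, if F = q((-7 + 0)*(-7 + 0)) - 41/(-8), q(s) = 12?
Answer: -226015/8 ≈ -28252.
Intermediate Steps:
F = 137/8 (F = 12 - 41/(-8) = 12 - 41*(-1)/8 = 12 - 1*(-41/8) = 12 + 41/8 = 137/8 ≈ 17.125)
F - 81*349 = 137/8 - 81*349 = 137/8 - 28269 = -226015/8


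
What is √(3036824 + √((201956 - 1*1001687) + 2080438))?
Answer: √(3036824 + √1280707) ≈ 1743.0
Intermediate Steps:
√(3036824 + √((201956 - 1*1001687) + 2080438)) = √(3036824 + √((201956 - 1001687) + 2080438)) = √(3036824 + √(-799731 + 2080438)) = √(3036824 + √1280707)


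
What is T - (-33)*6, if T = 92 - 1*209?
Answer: 81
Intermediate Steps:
T = -117 (T = 92 - 209 = -117)
T - (-33)*6 = -117 - (-33)*6 = -117 - 1*(-198) = -117 + 198 = 81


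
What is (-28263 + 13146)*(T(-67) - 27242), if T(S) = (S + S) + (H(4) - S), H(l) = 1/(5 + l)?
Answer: 1238485420/3 ≈ 4.1283e+8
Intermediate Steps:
T(S) = ⅑ + S (T(S) = (S + S) + (1/(5 + 4) - S) = 2*S + (1/9 - S) = 2*S + (⅑ - S) = ⅑ + S)
(-28263 + 13146)*(T(-67) - 27242) = (-28263 + 13146)*((⅑ - 67) - 27242) = -15117*(-602/9 - 27242) = -15117*(-245780/9) = 1238485420/3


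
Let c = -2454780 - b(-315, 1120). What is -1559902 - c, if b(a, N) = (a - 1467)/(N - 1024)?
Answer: 14317751/16 ≈ 8.9486e+5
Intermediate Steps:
b(a, N) = (-1467 + a)/(-1024 + N)
c = -39276183/16 (c = -2454780 - (-1467 - 315)/(-1024 + 1120) = -2454780 - (-1782)/96 = -2454780 - 1*(-297/16) = -2454780 + 297/16 = -39276183/16 ≈ -2.4548e+6)
-1559902 - c = -1559902 - 1*(-39276183/16) = -1559902 + 39276183/16 = 14317751/16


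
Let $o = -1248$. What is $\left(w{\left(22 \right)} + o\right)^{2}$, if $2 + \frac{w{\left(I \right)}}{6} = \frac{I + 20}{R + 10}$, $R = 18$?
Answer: $1565001$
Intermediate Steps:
$w{\left(I \right)} = - \frac{54}{7} + \frac{3 I}{14}$ ($w{\left(I \right)} = -12 + 6 \frac{I + 20}{18 + 10} = -12 + 6 \frac{20 + I}{28} = -12 + 6 \left(20 + I\right) \frac{1}{28} = -12 + 6 \left(\frac{5}{7} + \frac{I}{28}\right) = -12 + \left(\frac{30}{7} + \frac{3 I}{14}\right) = - \frac{54}{7} + \frac{3 I}{14}$)
$\left(w{\left(22 \right)} + o\right)^{2} = \left(\left(- \frac{54}{7} + \frac{3}{14} \cdot 22\right) - 1248\right)^{2} = \left(\left(- \frac{54}{7} + \frac{33}{7}\right) - 1248\right)^{2} = \left(-3 - 1248\right)^{2} = \left(-1251\right)^{2} = 1565001$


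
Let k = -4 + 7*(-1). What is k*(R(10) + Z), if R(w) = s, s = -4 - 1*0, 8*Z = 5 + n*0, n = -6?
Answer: 297/8 ≈ 37.125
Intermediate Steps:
Z = 5/8 (Z = (5 - 6*0)/8 = (5 + 0)/8 = (⅛)*5 = 5/8 ≈ 0.62500)
k = -11 (k = -4 - 7 = -11)
s = -4 (s = -4 + 0 = -4)
R(w) = -4
k*(R(10) + Z) = -11*(-4 + 5/8) = -11*(-27/8) = 297/8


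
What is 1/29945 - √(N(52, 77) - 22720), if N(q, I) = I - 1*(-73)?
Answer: 1/29945 - I*√22570 ≈ 3.3395e-5 - 150.23*I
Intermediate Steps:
N(q, I) = 73 + I (N(q, I) = I + 73 = 73 + I)
1/29945 - √(N(52, 77) - 22720) = 1/29945 - √((73 + 77) - 22720) = 1/29945 - √(150 - 22720) = 1/29945 - √(-22570) = 1/29945 - I*√22570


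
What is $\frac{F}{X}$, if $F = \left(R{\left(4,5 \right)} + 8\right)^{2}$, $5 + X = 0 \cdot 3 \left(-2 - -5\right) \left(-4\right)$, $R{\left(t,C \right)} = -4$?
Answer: $- \frac{16}{5} \approx -3.2$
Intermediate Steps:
$X = -5$ ($X = -5 + 0 \cdot 3 \left(-2 - -5\right) \left(-4\right) = -5 + 0 \left(-2 + 5\right) \left(-4\right) = -5 + 0 \cdot 3 \left(-4\right) = -5 + 0 \left(-12\right) = -5 + 0 = -5$)
$F = 16$ ($F = \left(-4 + 8\right)^{2} = 4^{2} = 16$)
$\frac{F}{X} = \frac{16}{-5} = 16 \left(- \frac{1}{5}\right) = - \frac{16}{5}$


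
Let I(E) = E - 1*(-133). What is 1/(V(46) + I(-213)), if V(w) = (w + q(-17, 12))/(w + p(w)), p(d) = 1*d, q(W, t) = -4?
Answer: -46/3659 ≈ -0.012572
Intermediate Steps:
I(E) = 133 + E (I(E) = E + 133 = 133 + E)
p(d) = d
V(w) = (-4 + w)/(2*w) (V(w) = (w - 4)/(w + w) = (-4 + w)/((2*w)) = (-4 + w)*(1/(2*w)) = (-4 + w)/(2*w))
1/(V(46) + I(-213)) = 1/((1/2)*(-4 + 46)/46 + (133 - 213)) = 1/((1/2)*(1/46)*42 - 80) = 1/(21/46 - 80) = 1/(-3659/46) = -46/3659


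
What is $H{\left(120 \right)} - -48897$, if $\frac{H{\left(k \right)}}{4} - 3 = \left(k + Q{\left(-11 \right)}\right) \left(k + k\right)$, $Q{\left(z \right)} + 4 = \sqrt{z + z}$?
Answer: $160269 + 960 i \sqrt{22} \approx 1.6027 \cdot 10^{5} + 4502.8 i$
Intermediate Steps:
$Q{\left(z \right)} = -4 + \sqrt{2} \sqrt{z}$ ($Q{\left(z \right)} = -4 + \sqrt{z + z} = -4 + \sqrt{2 z} = -4 + \sqrt{2} \sqrt{z}$)
$H{\left(k \right)} = 12 + 8 k \left(-4 + k + i \sqrt{22}\right)$ ($H{\left(k \right)} = 12 + 4 \left(k - \left(4 - \sqrt{2} \sqrt{-11}\right)\right) \left(k + k\right) = 12 + 4 \left(k - \left(4 - \sqrt{2} i \sqrt{11}\right)\right) 2 k = 12 + 4 \left(k - \left(4 - i \sqrt{22}\right)\right) 2 k = 12 + 4 \left(-4 + k + i \sqrt{22}\right) 2 k = 12 + 4 \cdot 2 k \left(-4 + k + i \sqrt{22}\right) = 12 + 8 k \left(-4 + k + i \sqrt{22}\right)$)
$H{\left(120 \right)} - -48897 = \left(12 + 8 \cdot 120^{2} - 960 \left(4 - i \sqrt{22}\right)\right) - -48897 = \left(12 + 8 \cdot 14400 - \left(3840 - 960 i \sqrt{22}\right)\right) + 48897 = \left(12 + 115200 - \left(3840 - 960 i \sqrt{22}\right)\right) + 48897 = \left(111372 + 960 i \sqrt{22}\right) + 48897 = 160269 + 960 i \sqrt{22}$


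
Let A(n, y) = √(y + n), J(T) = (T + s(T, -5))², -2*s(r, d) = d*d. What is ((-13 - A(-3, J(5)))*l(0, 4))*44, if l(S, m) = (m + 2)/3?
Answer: -1144 - 44*√213 ≈ -1786.2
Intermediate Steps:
s(r, d) = -d²/2 (s(r, d) = -d*d/2 = -d²/2)
J(T) = (-25/2 + T)² (J(T) = (T - ½*(-5)²)² = (T - ½*25)² = (T - 25/2)² = (-25/2 + T)²)
A(n, y) = √(n + y)
l(S, m) = ⅔ + m/3 (l(S, m) = (2 + m)*(⅓) = ⅔ + m/3)
((-13 - A(-3, J(5)))*l(0, 4))*44 = ((-13 - √(-3 + (-25 + 2*5)²/4))*(⅔ + (⅓)*4))*44 = ((-13 - √(-3 + (-25 + 10)²/4))*(⅔ + 4/3))*44 = ((-13 - √(-3 + (¼)*(-15)²))*2)*44 = ((-13 - √(-3 + (¼)*225))*2)*44 = ((-13 - √(-3 + 225/4))*2)*44 = ((-13 - √(213/4))*2)*44 = ((-13 - √213/2)*2)*44 = (-26 - √213)*44 = -1144 - 44*√213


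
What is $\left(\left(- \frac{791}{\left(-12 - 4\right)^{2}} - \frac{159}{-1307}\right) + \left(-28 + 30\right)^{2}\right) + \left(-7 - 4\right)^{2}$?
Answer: $\frac{40830867}{334592} \approx 122.03$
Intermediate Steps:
$\left(\left(- \frac{791}{\left(-12 - 4\right)^{2}} - \frac{159}{-1307}\right) + \left(-28 + 30\right)^{2}\right) + \left(-7 - 4\right)^{2} = \left(\left(- \frac{791}{\left(-16\right)^{2}} - - \frac{159}{1307}\right) + 2^{2}\right) + \left(-11\right)^{2} = \left(\left(- \frac{791}{256} + \frac{159}{1307}\right) + 4\right) + 121 = \left(- \frac{993133}{334592} + 4\right) + 121 = \frac{345235}{334592} + 121 = \frac{40830867}{334592}$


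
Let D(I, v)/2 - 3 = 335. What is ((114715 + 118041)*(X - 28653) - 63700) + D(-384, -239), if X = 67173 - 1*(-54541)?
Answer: 21660443092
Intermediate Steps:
D(I, v) = 676 (D(I, v) = 6 + 2*335 = 6 + 670 = 676)
X = 121714 (X = 67173 + 54541 = 121714)
((114715 + 118041)*(X - 28653) - 63700) + D(-384, -239) = ((114715 + 118041)*(121714 - 28653) - 63700) + 676 = (232756*93061 - 63700) + 676 = (21660506116 - 63700) + 676 = 21660442416 + 676 = 21660443092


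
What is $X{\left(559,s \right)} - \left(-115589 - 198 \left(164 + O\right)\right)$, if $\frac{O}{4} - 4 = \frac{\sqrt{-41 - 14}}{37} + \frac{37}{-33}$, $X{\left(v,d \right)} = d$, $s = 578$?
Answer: $150919 + \frac{792 i \sqrt{55}}{37} \approx 1.5092 \cdot 10^{5} + 158.75 i$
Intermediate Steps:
$O = \frac{380}{33} + \frac{4 i \sqrt{55}}{37}$ ($O = 16 + 4 \left(\frac{\sqrt{-41 - 14}}{37} + \frac{37}{-33}\right) = 16 + 4 \left(\sqrt{-55} \cdot \frac{1}{37} + 37 \left(- \frac{1}{33}\right)\right) = 16 + 4 \left(i \sqrt{55} \cdot \frac{1}{37} - \frac{37}{33}\right) = 16 + 4 \left(\frac{i \sqrt{55}}{37} - \frac{37}{33}\right) = 16 + 4 \left(- \frac{37}{33} + \frac{i \sqrt{55}}{37}\right) = 16 - \left(\frac{148}{33} - \frac{4 i \sqrt{55}}{37}\right) = \frac{380}{33} + \frac{4 i \sqrt{55}}{37} \approx 11.515 + 0.80175 i$)
$X{\left(559,s \right)} - \left(-115589 - 198 \left(164 + O\right)\right) = 578 - \left(-115589 - 198 \left(164 + \left(\frac{380}{33} + \frac{4 i \sqrt{55}}{37}\right)\right)\right) = 578 - \left(-115589 - 198 \left(\frac{5792}{33} + \frac{4 i \sqrt{55}}{37}\right)\right) = 578 - \left(-115589 - \left(34752 + \frac{792 i \sqrt{55}}{37}\right)\right) = 578 - \left(-150341 - \frac{792 i \sqrt{55}}{37}\right) = 578 + \left(150341 + \frac{792 i \sqrt{55}}{37}\right) = 150919 + \frac{792 i \sqrt{55}}{37}$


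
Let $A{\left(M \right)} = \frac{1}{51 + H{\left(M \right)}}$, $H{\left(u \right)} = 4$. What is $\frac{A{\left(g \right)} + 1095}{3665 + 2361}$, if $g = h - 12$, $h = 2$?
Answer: $\frac{30113}{165715} \approx 0.18172$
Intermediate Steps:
$g = -10$ ($g = 2 - 12 = -10$)
$A{\left(M \right)} = \frac{1}{55}$ ($A{\left(M \right)} = \frac{1}{51 + 4} = \frac{1}{55}$)
$\frac{A{\left(g \right)} + 1095}{3665 + 2361} = \frac{\frac{1}{55} + 1095}{3665 + 2361} = \frac{60226}{55 \cdot 6026} = \frac{60226}{55} \cdot \frac{1}{6026} = \frac{30113}{165715}$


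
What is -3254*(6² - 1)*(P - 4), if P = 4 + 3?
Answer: -341670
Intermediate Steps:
P = 7
-3254*(6² - 1)*(P - 4) = -3254*(6² - 1)*(7 - 4) = -3254*(36 - 1)*3 = -113890*3 = -3254*105 = -341670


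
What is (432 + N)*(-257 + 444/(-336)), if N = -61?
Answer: -383349/4 ≈ -95837.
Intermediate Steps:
(432 + N)*(-257 + 444/(-336)) = (432 - 61)*(-257 + 444/(-336)) = 371*(-257 + 444*(-1/336)) = 371*(-257 - 37/28) = 371*(-7233/28) = -383349/4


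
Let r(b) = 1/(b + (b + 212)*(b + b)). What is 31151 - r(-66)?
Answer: 602398039/19338 ≈ 31151.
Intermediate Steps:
r(b) = 1/(b + 2*b*(212 + b)) (r(b) = 1/(b + (212 + b)*(2*b)) = 1/(b + 2*b*(212 + b)))
31151 - r(-66) = 31151 - 1/((-66)*(425 + 2*(-66))) = 31151 - (-1)/(66*(425 - 132)) = 31151 - (-1)/(66*293) = 31151 - 1*(-1/19338) = 31151 + 1/19338 = 602398039/19338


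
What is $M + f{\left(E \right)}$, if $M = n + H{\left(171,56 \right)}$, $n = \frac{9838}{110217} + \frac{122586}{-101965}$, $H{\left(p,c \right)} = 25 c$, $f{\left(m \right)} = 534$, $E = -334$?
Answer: $\frac{21722318637778}{11238276405} \approx 1932.9$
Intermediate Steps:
$n = - \frac{12507929492}{11238276405}$ ($n = 9838 \cdot \frac{1}{110217} + 122586 \left(- \frac{1}{101965}\right) = \frac{9838}{110217} - \frac{122586}{101965} = - \frac{12507929492}{11238276405} \approx -1.113$)
$M = \frac{15721079037508}{11238276405}$ ($M = - \frac{12507929492}{11238276405} + 25 \cdot 56 = - \frac{12507929492}{11238276405} + 1400 = \frac{15721079037508}{11238276405} \approx 1398.9$)
$M + f{\left(E \right)} = \frac{15721079037508}{11238276405} + 534 = \frac{21722318637778}{11238276405}$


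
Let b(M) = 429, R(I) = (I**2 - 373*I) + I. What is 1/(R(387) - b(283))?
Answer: 1/5376 ≈ 0.00018601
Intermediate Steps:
R(I) = I**2 - 372*I
1/(R(387) - b(283)) = 1/(387*(-372 + 387) - 1*429) = 1/(387*15 - 429) = 1/(5805 - 429) = 1/5376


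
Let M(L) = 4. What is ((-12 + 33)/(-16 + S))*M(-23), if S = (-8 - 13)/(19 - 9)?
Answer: -840/181 ≈ -4.6409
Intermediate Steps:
S = -21/10 ≈ -2.1000
((-12 + 33)/(-16 + S))*M(-23) = ((-12 + 33)/(-16 - 21/10))*4 = (21/(-181/10))*4 = (21*(-10/181))*4 = -210/181*4 = -840/181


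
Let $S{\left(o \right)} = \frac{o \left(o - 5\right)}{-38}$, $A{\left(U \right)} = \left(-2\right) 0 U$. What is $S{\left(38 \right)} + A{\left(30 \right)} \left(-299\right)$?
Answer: $-33$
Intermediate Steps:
$A{\left(U \right)} = 0$ ($A{\left(U \right)} = 0 U = 0$)
$S{\left(o \right)} = - \frac{o \left(-5 + o\right)}{38}$ ($S{\left(o \right)} = o \left(-5 + o\right) \left(- \frac{1}{38}\right) = - \frac{o \left(-5 + o\right)}{38}$)
$S{\left(38 \right)} + A{\left(30 \right)} \left(-299\right) = \frac{1}{38} \cdot 38 \left(5 - 38\right) + 0 \left(-299\right) = \frac{1}{38} \cdot 38 \left(5 - 38\right) + 0 = \frac{1}{38} \cdot 38 \left(-33\right) + 0 = -33 + 0 = -33$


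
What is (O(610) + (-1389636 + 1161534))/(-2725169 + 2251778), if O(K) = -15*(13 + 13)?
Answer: 25388/52599 ≈ 0.48267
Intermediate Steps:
O(K) = -390 (O(K) = -15*26 = -390)
(O(610) + (-1389636 + 1161534))/(-2725169 + 2251778) = (-390 + (-1389636 + 1161534))/(-2725169 + 2251778) = (-390 - 228102)/(-473391) = -228492*(-1/473391) = 25388/52599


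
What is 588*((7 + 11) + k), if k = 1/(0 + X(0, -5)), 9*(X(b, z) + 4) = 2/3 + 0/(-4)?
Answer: 553014/53 ≈ 10434.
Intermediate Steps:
X(b, z) = -106/27 (X(b, z) = -4 + (2/3 + 0/(-4))/9 = -4 + (2*(⅓) + 0*(-¼))/9 = -4 + (⅔ + 0)/9 = -4 + (⅑)*(⅔) = -4 + 2/27 = -106/27)
k = -27/106 (k = 1/(0 - 106/27) = 1/(-106/27) = -27/106 ≈ -0.25472)
588*((7 + 11) + k) = 588*((7 + 11) - 27/106) = 588*(18 - 27/106) = 588*(1881/106) = 553014/53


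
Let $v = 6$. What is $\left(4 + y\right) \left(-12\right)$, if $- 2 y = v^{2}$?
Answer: $168$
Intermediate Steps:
$y = -18$ ($y = - \frac{6^{2}}{2} = \left(- \frac{1}{2}\right) 36 = -18$)
$\left(4 + y\right) \left(-12\right) = \left(4 - 18\right) \left(-12\right) = \left(-14\right) \left(-12\right) = 168$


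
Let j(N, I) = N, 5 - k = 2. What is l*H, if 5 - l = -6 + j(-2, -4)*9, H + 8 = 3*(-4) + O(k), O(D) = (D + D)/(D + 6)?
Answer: -1682/3 ≈ -560.67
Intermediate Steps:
k = 3 (k = 5 - 1*2 = 5 - 2 = 3)
O(D) = 2*D/(6 + D) (O(D) = (2*D)/(6 + D) = 2*D/(6 + D))
H = -58/3 (H = -8 + (3*(-4) + 2*3/(6 + 3)) = -8 + (-12 + 2*3/9) = -8 + (-12 + 2*3*(⅑)) = -8 + (-12 + ⅔) = -8 - 34/3 = -58/3 ≈ -19.333)
l = 29 (l = 5 - (-6 - 2*9) = 5 - (-6 - 18) = 5 - 1*(-24) = 5 + 24 = 29)
l*H = 29*(-58/3) = -1682/3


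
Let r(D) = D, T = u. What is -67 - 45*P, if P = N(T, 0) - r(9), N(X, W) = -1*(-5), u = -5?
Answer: 113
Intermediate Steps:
T = -5
N(X, W) = 5
P = -4 (P = 5 - 1*9 = 5 - 9 = -4)
-67 - 45*P = -67 - 45*(-4) = -67 + 180 = 113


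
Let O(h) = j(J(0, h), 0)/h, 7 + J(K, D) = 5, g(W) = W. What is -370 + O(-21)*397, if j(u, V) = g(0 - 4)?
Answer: -6182/21 ≈ -294.38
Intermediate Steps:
J(K, D) = -2 (J(K, D) = -7 + 5 = -2)
j(u, V) = -4 (j(u, V) = 0 - 4 = -4)
O(h) = -4/h
-370 + O(-21)*397 = -370 - 4/(-21)*397 = -370 - 4*(-1/21)*397 = -370 + (4/21)*397 = -370 + 1588/21 = -6182/21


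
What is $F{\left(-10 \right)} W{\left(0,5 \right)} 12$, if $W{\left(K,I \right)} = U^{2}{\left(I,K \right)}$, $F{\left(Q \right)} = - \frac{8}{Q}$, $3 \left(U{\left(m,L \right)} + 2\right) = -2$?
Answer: $\frac{1024}{15} \approx 68.267$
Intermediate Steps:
$U{\left(m,L \right)} = - \frac{8}{3}$ ($U{\left(m,L \right)} = -2 + \frac{1}{3} \left(-2\right) = -2 - \frac{2}{3} = - \frac{8}{3}$)
$W{\left(K,I \right)} = \frac{64}{9}$ ($W{\left(K,I \right)} = \left(- \frac{8}{3}\right)^{2} = \frac{64}{9}$)
$F{\left(-10 \right)} W{\left(0,5 \right)} 12 = - \frac{8}{-10} \cdot \frac{64}{9} \cdot 12 = \left(-8\right) \left(- \frac{1}{10}\right) \frac{64}{9} \cdot 12 = \frac{4}{5} \cdot \frac{64}{9} \cdot 12 = \frac{256}{45} \cdot 12 = \frac{1024}{15}$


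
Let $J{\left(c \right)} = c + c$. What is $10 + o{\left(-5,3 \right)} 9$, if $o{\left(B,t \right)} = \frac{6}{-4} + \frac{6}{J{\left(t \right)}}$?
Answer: $\frac{11}{2} \approx 5.5$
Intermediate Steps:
$J{\left(c \right)} = 2 c$
$o{\left(B,t \right)} = - \frac{3}{2} + \frac{3}{t}$ ($o{\left(B,t \right)} = \frac{6}{-4} + \frac{6}{2 t} = 6 \left(- \frac{1}{4}\right) + 6 \frac{1}{2 t} = - \frac{3}{2} + \frac{3}{t}$)
$10 + o{\left(-5,3 \right)} 9 = 10 + \left(- \frac{3}{2} + \frac{3}{3}\right) 9 = 10 + \left(- \frac{3}{2} + 3 \cdot \frac{1}{3}\right) 9 = 10 + \left(- \frac{3}{2} + 1\right) 9 = 10 - \frac{9}{2} = \frac{11}{2}$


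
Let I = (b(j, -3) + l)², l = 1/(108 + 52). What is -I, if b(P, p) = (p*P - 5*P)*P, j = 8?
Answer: -6710722561/25600 ≈ -2.6214e+5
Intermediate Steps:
l = 1/160 ≈ 0.0062500
b(P, p) = P*(-5*P + P*p) (b(P, p) = (P*p - 5*P)*P = (-5*P + P*p)*P = P*(-5*P + P*p))
I = 6710722561/25600 (I = (8²*(-5 - 3) + 1/160)² = (64*(-8) + 1/160)² = (-512 + 1/160)² = (-81919/160)² = 6710722561/25600 ≈ 2.6214e+5)
-I = -1*6710722561/25600 = -6710722561/25600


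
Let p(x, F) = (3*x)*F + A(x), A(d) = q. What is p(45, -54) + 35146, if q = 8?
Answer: 27864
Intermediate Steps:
A(d) = 8
p(x, F) = 8 + 3*F*x (p(x, F) = (3*x)*F + 8 = 3*F*x + 8 = 8 + 3*F*x)
p(45, -54) + 35146 = (8 + 3*(-54)*45) + 35146 = (8 - 7290) + 35146 = -7282 + 35146 = 27864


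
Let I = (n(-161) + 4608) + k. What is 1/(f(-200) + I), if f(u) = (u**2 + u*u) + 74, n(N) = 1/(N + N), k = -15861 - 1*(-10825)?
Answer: 322/25646011 ≈ 1.2556e-5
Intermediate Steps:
k = -5036 (k = -15861 + 10825 = -5036)
n(N) = 1/(2*N)
f(u) = 74 + 2*u**2 (f(u) = (u**2 + u**2) + 74 = 2*u**2 + 74 = 74 + 2*u**2)
I = -137817/322 (I = ((1/2)/(-161) + 4608) - 5036 = ((1/2)*(-1/161) + 4608) - 5036 = (-1/322 + 4608) - 5036 = 1483775/322 - 5036 = -137817/322 ≈ -428.00)
1/(f(-200) + I) = 1/((74 + 2*(-200)**2) - 137817/322) = 1/((74 + 2*40000) - 137817/322) = 1/((74 + 80000) - 137817/322) = 1/(80074 - 137817/322) = 1/(25646011/322) = 322/25646011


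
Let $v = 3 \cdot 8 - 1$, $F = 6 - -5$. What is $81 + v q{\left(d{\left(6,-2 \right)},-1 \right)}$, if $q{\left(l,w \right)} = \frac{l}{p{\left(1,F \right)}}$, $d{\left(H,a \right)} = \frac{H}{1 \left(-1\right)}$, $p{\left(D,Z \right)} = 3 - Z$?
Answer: $\frac{393}{4} \approx 98.25$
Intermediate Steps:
$F = 11$ ($F = 6 + 5 = 11$)
$d{\left(H,a \right)} = - H$ ($d{\left(H,a \right)} = \frac{H}{-1} = H \left(-1\right) = - H$)
$v = 23$ ($v = 24 - 1 = 23$)
$q{\left(l,w \right)} = - \frac{l}{8}$ ($q{\left(l,w \right)} = \frac{l}{3 - 11} = \frac{l}{-8} = l \left(- \frac{1}{8}\right) = - \frac{l}{8}$)
$81 + v q{\left(d{\left(6,-2 \right)},-1 \right)} = 81 + 23 \left(- \frac{\left(-1\right) 6}{8}\right) = 81 + 23 \left(\left(- \frac{1}{8}\right) \left(-6\right)\right) = 81 + 23 \cdot \frac{3}{4} = 81 + \frac{69}{4} = \frac{393}{4}$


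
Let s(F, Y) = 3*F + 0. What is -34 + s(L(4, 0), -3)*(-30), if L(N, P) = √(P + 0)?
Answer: -34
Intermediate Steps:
L(N, P) = √P
s(F, Y) = 3*F
-34 + s(L(4, 0), -3)*(-30) = -34 + (3*√0)*(-30) = -34 + (3*0)*(-30) = -34 + 0*(-30) = -34 + 0 = -34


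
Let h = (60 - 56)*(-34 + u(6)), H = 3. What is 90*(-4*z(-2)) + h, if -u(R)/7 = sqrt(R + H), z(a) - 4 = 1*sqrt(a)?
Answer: -1660 - 360*I*sqrt(2) ≈ -1660.0 - 509.12*I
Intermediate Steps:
z(a) = 4 + sqrt(a) (z(a) = 4 + 1*sqrt(a) = 4 + sqrt(a))
u(R) = -7*sqrt(3 + R) (u(R) = -7*sqrt(R + 3) = -7*sqrt(3 + R))
h = -220 (h = (60 - 56)*(-34 - 7*sqrt(3 + 6)) = 4*(-34 - 7*sqrt(9)) = 4*(-34 - 7*3) = 4*(-34 - 21) = 4*(-55) = -220)
90*(-4*z(-2)) + h = 90*(-4*(4 + sqrt(-2))) - 220 = 90*(-4*(4 + I*sqrt(2))) - 220 = 90*(-16 - 4*I*sqrt(2)) - 220 = (-1440 - 360*I*sqrt(2)) - 220 = -1660 - 360*I*sqrt(2)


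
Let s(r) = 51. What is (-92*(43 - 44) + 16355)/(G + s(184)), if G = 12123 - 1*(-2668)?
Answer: 16447/14842 ≈ 1.1081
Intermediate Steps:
G = 14791 (G = 12123 + 2668 = 14791)
(-92*(43 - 44) + 16355)/(G + s(184)) = (-92*(43 - 44) + 16355)/(14791 + 51) = (-92*(-1) + 16355)/14842 = (92 + 16355)*(1/14842) = 16447*(1/14842) = 16447/14842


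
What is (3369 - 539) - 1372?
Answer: 1458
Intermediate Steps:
(3369 - 539) - 1372 = 2830 - 1372 = 1458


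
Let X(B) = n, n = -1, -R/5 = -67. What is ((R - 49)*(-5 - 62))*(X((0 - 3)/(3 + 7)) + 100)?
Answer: -1897038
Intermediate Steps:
R = 335 (R = -5*(-67) = 335)
X(B) = -1
((R - 49)*(-5 - 62))*(X((0 - 3)/(3 + 7)) + 100) = ((335 - 49)*(-5 - 62))*(-1 + 100) = (286*(-67))*99 = -19162*99 = -1897038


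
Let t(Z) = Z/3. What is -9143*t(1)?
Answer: -9143/3 ≈ -3047.7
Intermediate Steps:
t(Z) = Z/3 (t(Z) = Z*(⅓) = Z/3)
-9143*t(1) = -9143/3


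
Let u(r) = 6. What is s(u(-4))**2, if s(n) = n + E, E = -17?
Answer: 121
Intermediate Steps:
s(n) = -17 + n (s(n) = n - 17 = -17 + n)
s(u(-4))**2 = (-17 + 6)**2 = (-11)**2 = 121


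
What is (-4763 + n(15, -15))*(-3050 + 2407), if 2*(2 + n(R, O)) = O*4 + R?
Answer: 6156725/2 ≈ 3.0784e+6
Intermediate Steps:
n(R, O) = -2 + R/2 + 2*O (n(R, O) = -2 + (O*4 + R)/2 = -2 + (4*O + R)/2 = -2 + (R + 4*O)/2 = -2 + (R/2 + 2*O) = -2 + R/2 + 2*O)
(-4763 + n(15, -15))*(-3050 + 2407) = (-4763 + (-2 + (1/2)*15 + 2*(-15)))*(-3050 + 2407) = (-4763 + (-2 + 15/2 - 30))*(-643) = (-4763 - 49/2)*(-643) = -9575/2*(-643) = 6156725/2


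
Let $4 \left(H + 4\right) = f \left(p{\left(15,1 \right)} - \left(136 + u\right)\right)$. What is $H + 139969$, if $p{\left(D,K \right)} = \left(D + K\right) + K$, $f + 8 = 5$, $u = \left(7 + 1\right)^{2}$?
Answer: $\frac{560409}{4} \approx 1.401 \cdot 10^{5}$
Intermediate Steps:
$u = 64$ ($u = 8^{2} = 64$)
$f = -3$ ($f = -8 + 5 = -3$)
$p{\left(D,K \right)} = D + 2 K$
$H = \frac{533}{4}$ ($H = -4 + \frac{\left(-3\right) \left(\left(15 + 2 \cdot 1\right) - 200\right)}{4} = -4 + \frac{\left(-3\right) \left(\left(15 + 2\right) - 200\right)}{4} = -4 + \frac{\left(-3\right) \left(17 - 200\right)}{4} = -4 + \frac{\left(-3\right) \left(-183\right)}{4} = -4 + \frac{1}{4} \cdot 549 = -4 + \frac{549}{4} = \frac{533}{4} \approx 133.25$)
$H + 139969 = \frac{533}{4} + 139969 = \frac{560409}{4}$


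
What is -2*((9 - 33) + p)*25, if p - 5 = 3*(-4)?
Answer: 1550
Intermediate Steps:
p = -7 (p = 5 + 3*(-4) = 5 - 12 = -7)
-2*((9 - 33) + p)*25 = -2*((9 - 33) - 7)*25 = -2*(-24 - 7)*25 = -2*(-31)*25 = 62*25 = 1550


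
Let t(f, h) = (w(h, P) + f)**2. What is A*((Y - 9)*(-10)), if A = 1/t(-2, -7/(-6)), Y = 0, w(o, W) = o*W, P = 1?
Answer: 648/5 ≈ 129.60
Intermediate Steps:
w(o, W) = W*o
t(f, h) = (f + h)**2 (t(f, h) = (1*h + f)**2 = (h + f)**2 = (f + h)**2)
A = 36/25 (A = 1/((-2 - 7/(-6))**2) = 1/((-2 - 7*(-1/6))**2) = 1/((-2 + 7/6)**2) = 1/((-5/6)**2) = 1/(25/36) = 36/25 ≈ 1.4400)
A*((Y - 9)*(-10)) = 36*((0 - 9)*(-10))/25 = 36*(-9*(-10))/25 = (36/25)*90 = 648/5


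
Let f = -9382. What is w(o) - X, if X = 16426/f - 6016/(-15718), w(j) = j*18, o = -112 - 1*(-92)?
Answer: -13221529401/36866569 ≈ -358.63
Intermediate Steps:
o = -20 (o = -112 + 92 = -20)
w(j) = 18*j
X = -50435439/36866569 (X = 16426/(-9382) - 6016/(-15718) = 16426*(-1/9382) - 6016*(-1/15718) = -8213/4691 + 3008/7859 = -50435439/36866569 ≈ -1.3681)
w(o) - X = 18*(-20) - 1*(-50435439/36866569) = -360 + 50435439/36866569 = -13221529401/36866569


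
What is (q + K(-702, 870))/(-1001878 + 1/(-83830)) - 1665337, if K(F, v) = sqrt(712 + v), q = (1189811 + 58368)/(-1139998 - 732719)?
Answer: -261932018920374918658519/157284693080427297 - 83830*sqrt(1582)/83987432741 ≈ -1.6653e+6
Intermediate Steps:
q = -1248179/1872717 (q = 1248179/(-1872717) = 1248179*(-1/1872717) = -1248179/1872717 ≈ -0.66651)
(q + K(-702, 870))/(-1001878 + 1/(-83830)) - 1665337 = (-1248179/1872717 + sqrt(712 + 870))/(-1001878 + 1/(-83830)) - 1665337 = (-1248179/1872717 + sqrt(1582))/(-1001878 - 1/83830) - 1665337 = (-1248179/1872717 + sqrt(1582))/(-83987432741/83830) - 1665337 = (-1248179/1872717 + sqrt(1582))*(-83830/83987432741) - 1665337 = (104634845570/157284693080427297 - 83830*sqrt(1582)/83987432741) - 1665337 = -261932018920374918658519/157284693080427297 - 83830*sqrt(1582)/83987432741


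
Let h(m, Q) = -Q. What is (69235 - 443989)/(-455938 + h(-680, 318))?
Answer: 187377/228128 ≈ 0.82137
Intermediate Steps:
(69235 - 443989)/(-455938 + h(-680, 318)) = (69235 - 443989)/(-455938 - 1*318) = -374754/(-455938 - 318) = -374754/(-456256) = -374754*(-1/456256) = 187377/228128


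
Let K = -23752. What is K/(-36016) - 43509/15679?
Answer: -149326567/70586858 ≈ -2.1155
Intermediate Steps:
K/(-36016) - 43509/15679 = -23752/(-36016) - 43509/15679 = -23752*(-1/36016) - 43509*1/15679 = 2969/4502 - 43509/15679 = -149326567/70586858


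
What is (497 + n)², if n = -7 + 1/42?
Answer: 423577561/1764 ≈ 2.4012e+5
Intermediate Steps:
n = -293/42 (n = -7 + 1/42 = -293/42 ≈ -6.9762)
(497 + n)² = (497 - 293/42)² = (20581/42)² = 423577561/1764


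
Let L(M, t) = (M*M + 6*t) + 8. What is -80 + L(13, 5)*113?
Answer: 23311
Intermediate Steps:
L(M, t) = 8 + M**2 + 6*t (L(M, t) = (M**2 + 6*t) + 8 = 8 + M**2 + 6*t)
-80 + L(13, 5)*113 = -80 + (8 + 13**2 + 6*5)*113 = -80 + (8 + 169 + 30)*113 = -80 + 207*113 = -80 + 23391 = 23311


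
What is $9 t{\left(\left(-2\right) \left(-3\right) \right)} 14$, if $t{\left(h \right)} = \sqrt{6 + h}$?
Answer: $252 \sqrt{3} \approx 436.48$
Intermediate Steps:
$9 t{\left(\left(-2\right) \left(-3\right) \right)} 14 = 9 \sqrt{6 - -6} \cdot 14 = 9 \sqrt{6 + 6} \cdot 14 = 9 \sqrt{12} \cdot 14 = 9 \cdot 2 \sqrt{3} \cdot 14 = 18 \sqrt{3} \cdot 14 = 252 \sqrt{3}$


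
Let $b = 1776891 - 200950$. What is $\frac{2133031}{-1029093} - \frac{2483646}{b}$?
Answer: $- \frac{5917433720249}{1621789851513} \approx -3.6487$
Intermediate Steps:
$b = 1575941$
$\frac{2133031}{-1029093} - \frac{2483646}{b} = \frac{2133031}{-1029093} - \frac{2483646}{1575941} = 2133031 \left(- \frac{1}{1029093}\right) - \frac{2483646}{1575941} = - \frac{2133031}{1029093} - \frac{2483646}{1575941} = - \frac{5917433720249}{1621789851513}$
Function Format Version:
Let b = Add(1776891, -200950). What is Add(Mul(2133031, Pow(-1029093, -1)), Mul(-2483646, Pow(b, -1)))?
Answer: Rational(-5917433720249, 1621789851513) ≈ -3.6487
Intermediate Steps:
b = 1575941
Add(Mul(2133031, Pow(-1029093, -1)), Mul(-2483646, Pow(b, -1))) = Add(Mul(2133031, Pow(-1029093, -1)), Mul(-2483646, Pow(1575941, -1))) = Add(Mul(2133031, Rational(-1, 1029093)), Mul(-2483646, Rational(1, 1575941))) = Add(Rational(-2133031, 1029093), Rational(-2483646, 1575941)) = Rational(-5917433720249, 1621789851513)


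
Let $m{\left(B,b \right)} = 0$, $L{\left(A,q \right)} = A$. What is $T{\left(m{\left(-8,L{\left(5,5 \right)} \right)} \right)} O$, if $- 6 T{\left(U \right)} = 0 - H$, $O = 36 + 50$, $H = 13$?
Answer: $\frac{559}{3} \approx 186.33$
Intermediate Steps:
$O = 86$
$T{\left(U \right)} = \frac{13}{6}$ ($T{\left(U \right)} = - \frac{0 - 13}{6} = \left(- \frac{1}{6}\right) \left(-13\right) = \frac{13}{6}$)
$T{\left(m{\left(-8,L{\left(5,5 \right)} \right)} \right)} O = \frac{13}{6} \cdot 86 = \frac{559}{3}$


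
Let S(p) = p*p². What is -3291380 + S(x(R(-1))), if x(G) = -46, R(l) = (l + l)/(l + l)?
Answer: -3388716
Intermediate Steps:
R(l) = 1 (R(l) = (2*l)/((2*l)) = (2*l)*(1/(2*l)) = 1)
S(p) = p³
-3291380 + S(x(R(-1))) = -3291380 + (-46)³ = -3291380 - 97336 = -3388716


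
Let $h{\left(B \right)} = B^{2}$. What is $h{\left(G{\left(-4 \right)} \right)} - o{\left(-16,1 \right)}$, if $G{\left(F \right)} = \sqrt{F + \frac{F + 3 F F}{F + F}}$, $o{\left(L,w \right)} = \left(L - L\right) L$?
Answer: $- \frac{19}{2} \approx -9.5$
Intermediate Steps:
$o{\left(L,w \right)} = 0$ ($o{\left(L,w \right)} = 0 L = 0$)
$G{\left(F \right)} = \sqrt{F + \frac{F + 3 F^{2}}{2 F}}$
$h{\left(G{\left(-4 \right)} \right)} - o{\left(-16,1 \right)} = \left(\frac{\sqrt{2 + 10 \left(-4\right)}}{2}\right)^{2} - 0 = \left(\frac{\sqrt{2 - 40}}{2}\right)^{2} + 0 = \left(\frac{\sqrt{-38}}{2}\right)^{2} + 0 = \left(\frac{i \sqrt{38}}{2}\right)^{2} + 0 = - \frac{19}{2} + 0 = - \frac{19}{2}$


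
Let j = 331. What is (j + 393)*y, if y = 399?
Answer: 288876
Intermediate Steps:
(j + 393)*y = (331 + 393)*399 = 724*399 = 288876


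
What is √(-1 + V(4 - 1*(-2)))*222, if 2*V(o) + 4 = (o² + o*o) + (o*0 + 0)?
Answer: 222*√33 ≈ 1275.3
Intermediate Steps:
V(o) = -2 + o² (V(o) = -2 + ((o² + o*o) + (o*0 + 0))/2 = -2 + ((o² + o²) + (0 + 0))/2 = -2 + (2*o² + 0)/2 = -2 + (2*o²)/2 = -2 + o²)
√(-1 + V(4 - 1*(-2)))*222 = √(-1 + (-2 + (4 - 1*(-2))²))*222 = √(-1 + (-2 + (4 + 2)²))*222 = √(-1 + (-2 + 6²))*222 = √(-1 + (-2 + 36))*222 = √(-1 + 34)*222 = √33*222 = 222*√33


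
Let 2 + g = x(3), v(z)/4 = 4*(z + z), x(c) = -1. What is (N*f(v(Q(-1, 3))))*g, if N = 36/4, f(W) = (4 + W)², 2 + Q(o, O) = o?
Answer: -228528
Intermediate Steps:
Q(o, O) = -2 + o
v(z) = 32*z (v(z) = 4*(4*(z + z)) = 4*(4*(2*z)) = 4*(8*z) = 32*z)
g = -3 (g = -2 - 1 = -3)
N = 9 (N = 36*(¼) = 9)
(N*f(v(Q(-1, 3))))*g = (9*(4 + 32*(-2 - 1))²)*(-3) = (9*(4 + 32*(-3))²)*(-3) = (9*(4 - 96)²)*(-3) = (9*(-92)²)*(-3) = (9*8464)*(-3) = 76176*(-3) = -228528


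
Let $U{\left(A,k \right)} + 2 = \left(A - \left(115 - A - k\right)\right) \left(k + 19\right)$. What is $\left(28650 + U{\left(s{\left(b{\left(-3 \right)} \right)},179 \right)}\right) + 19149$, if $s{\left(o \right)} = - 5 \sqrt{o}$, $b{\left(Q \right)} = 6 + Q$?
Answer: $60469 - 1980 \sqrt{3} \approx 57040.0$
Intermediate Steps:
$U{\left(A,k \right)} = -2 + \left(19 + k\right) \left(-115 + k + 2 A\right)$ ($U{\left(A,k \right)} = -2 + \left(A - \left(115 - A - k\right)\right) \left(k + 19\right) = -2 + \left(A + \left(-115 + A + k\right)\right) \left(19 + k\right) = -2 + \left(-115 + k + 2 A\right) \left(19 + k\right) = -2 + \left(19 + k\right) \left(-115 + k + 2 A\right)$)
$\left(28650 + U{\left(s{\left(b{\left(-3 \right)} \right)},179 \right)}\right) + 19149 = \left(28650 + \left(-2187 + 179^{2} - 17184 + 38 \left(- 5 \sqrt{6 - 3}\right) + 2 \left(- 5 \sqrt{6 - 3}\right) 179\right)\right) + 19149 = \left(28650 + \left(-2187 + 32041 - 17184 + 38 \left(- 5 \sqrt{3}\right) + 2 \left(- 5 \sqrt{3}\right) 179\right)\right) + 19149 = \left(28650 - \left(-12670 + 1980 \sqrt{3}\right)\right) + 19149 = \left(28650 + \left(12670 - 1980 \sqrt{3}\right)\right) + 19149 = \left(41320 - 1980 \sqrt{3}\right) + 19149 = 60469 - 1980 \sqrt{3}$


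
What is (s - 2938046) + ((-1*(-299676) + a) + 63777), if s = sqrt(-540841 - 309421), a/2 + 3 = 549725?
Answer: -1475149 + I*sqrt(850262) ≈ -1.4751e+6 + 922.1*I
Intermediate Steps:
a = 1099444 (a = -6 + 2*549725 = -6 + 1099450 = 1099444)
s = I*sqrt(850262) (s = sqrt(-850262) = I*sqrt(850262) ≈ 922.1*I)
(s - 2938046) + ((-1*(-299676) + a) + 63777) = (I*sqrt(850262) - 2938046) + ((-1*(-299676) + 1099444) + 63777) = (-2938046 + I*sqrt(850262)) + ((299676 + 1099444) + 63777) = (-2938046 + I*sqrt(850262)) + (1399120 + 63777) = (-2938046 + I*sqrt(850262)) + 1462897 = -1475149 + I*sqrt(850262)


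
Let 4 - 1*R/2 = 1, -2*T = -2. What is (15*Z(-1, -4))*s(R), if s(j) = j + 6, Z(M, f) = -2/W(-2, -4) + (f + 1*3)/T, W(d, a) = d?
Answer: 0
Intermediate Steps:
T = 1 (T = -1/2*(-2) = 1)
Z(M, f) = 4 + f (Z(M, f) = -2/(-2) + (f + 1*3)/1 = -2*(-1/2) + (f + 3)*1 = 1 + (3 + f)*1 = 1 + (3 + f) = 4 + f)
R = 6 (R = 8 - 2*1 = 8 - 2 = 6)
s(j) = 6 + j
(15*Z(-1, -4))*s(R) = (15*(4 - 4))*(6 + 6) = (15*0)*12 = 0*12 = 0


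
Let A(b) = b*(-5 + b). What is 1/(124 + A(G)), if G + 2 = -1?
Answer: 1/148 ≈ 0.0067568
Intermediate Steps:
G = -3 (G = -2 - 1 = -3)
1/(124 + A(G)) = 1/(124 - 3*(-5 - 3)) = 1/(124 - 3*(-8)) = 1/(124 + 24) = 1/148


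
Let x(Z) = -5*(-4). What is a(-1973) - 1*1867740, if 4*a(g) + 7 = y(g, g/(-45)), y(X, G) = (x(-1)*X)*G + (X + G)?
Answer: -138044969/60 ≈ -2.3007e+6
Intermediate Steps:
x(Z) = 20
y(X, G) = G + X + 20*G*X (y(X, G) = (20*X)*G + (X + G) = 20*G*X + (G + X) = G + X + 20*G*X)
a(g) = -7/4 - g**2/9 + 11*g/45 (a(g) = -7/4 + (g/(-45) + g + 20*(g/(-45))*g)/4 = -7/4 + (g*(-1/45) + g + 20*(g*(-1/45))*g)/4 = -7/4 + (-g/45 + g + 20*(-g/45)*g)/4 = -7/4 + (-g/45 + g - 4*g**2/9)/4 = -7/4 + (-4*g**2/9 + 44*g/45)/4 = -7/4 + (-g**2/9 + 11*g/45) = -7/4 - g**2/9 + 11*g/45)
a(-1973) - 1*1867740 = (-7/4 - 1/9*(-1973)**2 + (11/45)*(-1973)) - 1*1867740 = (-7/4 - 1/9*3892729 - 21703/45) - 1867740 = (-7/4 - 3892729/9 - 21703/45) - 1867740 = -25980569/60 - 1867740 = -138044969/60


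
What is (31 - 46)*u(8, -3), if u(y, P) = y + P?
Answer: -75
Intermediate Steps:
u(y, P) = P + y
(31 - 46)*u(8, -3) = (31 - 46)*(-3 + 8) = -15*5 = -75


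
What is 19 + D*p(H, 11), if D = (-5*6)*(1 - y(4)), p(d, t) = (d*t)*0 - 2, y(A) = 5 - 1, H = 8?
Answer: -161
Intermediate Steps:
y(A) = 4
p(d, t) = -2 (p(d, t) = 0 - 2 = -2)
D = 90 (D = (-5*6)*(1 - 1*4) = -30*(1 - 4) = -30*(-3) = 90)
19 + D*p(H, 11) = 19 + 90*(-2) = 19 - 180 = -161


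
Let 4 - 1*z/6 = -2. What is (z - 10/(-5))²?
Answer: 1444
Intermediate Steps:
z = 36 (z = 24 - 6*(-2) = 24 + 12 = 36)
(z - 10/(-5))² = (36 - 10/(-5))² = (36 - 10*(-⅕))² = (36 + 2)² = 38² = 1444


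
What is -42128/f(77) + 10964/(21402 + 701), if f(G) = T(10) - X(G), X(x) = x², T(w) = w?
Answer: 996051100/130827657 ≈ 7.6135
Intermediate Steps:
f(G) = 10 - G²
-42128/f(77) + 10964/(21402 + 701) = -42128/(10 - 1*77²) + 10964/(21402 + 701) = -42128/(10 - 1*5929) + 10964/22103 = -42128/(10 - 5929) + 10964*(1/22103) = -42128/(-5919) + 10964/22103 = -42128*(-1/5919) + 10964/22103 = 42128/5919 + 10964/22103 = 996051100/130827657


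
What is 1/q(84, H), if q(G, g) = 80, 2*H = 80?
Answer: 1/80 ≈ 0.012500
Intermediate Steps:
H = 40 (H = (½)*80 = 40)
1/q(84, H) = 1/80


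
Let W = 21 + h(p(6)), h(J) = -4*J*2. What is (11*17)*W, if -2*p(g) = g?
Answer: 8415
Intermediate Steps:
p(g) = -g/2
h(J) = -8*J
W = 45 (W = 21 - (-4)*6 = 21 - 8*(-3) = 21 + 24 = 45)
(11*17)*W = (11*17)*45 = 187*45 = 8415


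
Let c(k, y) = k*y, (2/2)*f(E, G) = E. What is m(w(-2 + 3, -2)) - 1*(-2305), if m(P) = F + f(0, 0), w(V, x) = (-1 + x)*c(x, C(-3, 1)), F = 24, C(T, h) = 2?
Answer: 2329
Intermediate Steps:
f(E, G) = E
w(V, x) = 2*x*(-1 + x) (w(V, x) = (-1 + x)*(x*2) = (-1 + x)*(2*x) = 2*x*(-1 + x))
m(P) = 24 (m(P) = 24 + 0 = 24)
m(w(-2 + 3, -2)) - 1*(-2305) = 24 - 1*(-2305) = 24 + 2305 = 2329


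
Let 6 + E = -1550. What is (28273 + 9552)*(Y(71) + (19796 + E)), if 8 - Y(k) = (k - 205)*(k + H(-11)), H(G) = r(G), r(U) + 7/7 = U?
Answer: 989275050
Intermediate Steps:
r(U) = -1 + U
H(G) = -1 + G
E = -1556 (E = -6 - 1550 = -1556)
Y(k) = 8 - (-205 + k)*(-12 + k) (Y(k) = 8 - (k - 205)*(k + (-1 - 11)) = 8 - (-205 + k)*(k - 12) = 8 - (-205 + k)*(-12 + k))
(28273 + 9552)*(Y(71) + (19796 + E)) = (28273 + 9552)*((-2452 - 1*71**2 + 217*71) + (19796 - 1556)) = 37825*((-2452 - 1*5041 + 15407) + 18240) = 37825*((-2452 - 5041 + 15407) + 18240) = 37825*(7914 + 18240) = 37825*26154 = 989275050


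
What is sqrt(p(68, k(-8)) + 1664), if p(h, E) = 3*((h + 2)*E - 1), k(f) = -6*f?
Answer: sqrt(11741) ≈ 108.36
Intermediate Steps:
p(h, E) = -3 + 3*E*(2 + h) (p(h, E) = 3*((2 + h)*E - 1) = 3*(E*(2 + h) - 1) = 3*(-1 + E*(2 + h)) = -3 + 3*E*(2 + h))
sqrt(p(68, k(-8)) + 1664) = sqrt((-3 + 6*(-6*(-8)) + 3*(-6*(-8))*68) + 1664) = sqrt((-3 + 6*48 + 3*48*68) + 1664) = sqrt((-3 + 288 + 9792) + 1664) = sqrt(10077 + 1664) = sqrt(11741)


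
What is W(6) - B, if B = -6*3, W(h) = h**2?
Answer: 54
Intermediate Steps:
B = -18
W(6) - B = 6**2 - 1*(-18) = 36 + 18 = 54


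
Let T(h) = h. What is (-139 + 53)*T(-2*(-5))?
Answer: -860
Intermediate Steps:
(-139 + 53)*T(-2*(-5)) = (-139 + 53)*(-2*(-5)) = -86*10 = -860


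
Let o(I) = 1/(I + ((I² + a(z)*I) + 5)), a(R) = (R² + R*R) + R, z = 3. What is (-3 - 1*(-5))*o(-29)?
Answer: 1/104 ≈ 0.0096154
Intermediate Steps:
a(R) = R + 2*R² (a(R) = (R² + R²) + R = 2*R² + R = R + 2*R²)
o(I) = 1/(5 + I² + 22*I) (o(I) = 1/(I + ((I² + (3*(1 + 2*3))*I) + 5)) = 1/(I + ((I² + (3*(1 + 6))*I) + 5)) = 1/(I + ((I² + (3*7)*I) + 5)) = 1/(I + ((I² + 21*I) + 5)) = 1/(I + (5 + I² + 21*I)) = 1/(5 + I² + 22*I))
(-3 - 1*(-5))*o(-29) = (-3 - 1*(-5))/(5 + (-29)² + 22*(-29)) = (-3 + 5)/(5 + 841 - 638) = 2/208 = 2*(1/208) = 1/104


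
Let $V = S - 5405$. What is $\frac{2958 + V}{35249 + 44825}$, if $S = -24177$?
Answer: $- \frac{13312}{40037} \approx -0.33249$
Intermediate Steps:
$V = -29582$ ($V = -24177 - 5405 = -29582$)
$\frac{2958 + V}{35249 + 44825} = \frac{2958 - 29582}{35249 + 44825} = - \frac{26624}{80074} = \left(-26624\right) \frac{1}{80074} = - \frac{13312}{40037}$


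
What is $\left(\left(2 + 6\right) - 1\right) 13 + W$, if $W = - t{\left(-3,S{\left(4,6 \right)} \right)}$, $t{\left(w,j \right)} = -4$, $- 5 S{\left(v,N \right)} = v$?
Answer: $95$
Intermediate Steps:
$S{\left(v,N \right)} = - \frac{v}{5}$
$W = 4$ ($W = \left(-1\right) \left(-4\right) = 4$)
$\left(\left(2 + 6\right) - 1\right) 13 + W = \left(\left(2 + 6\right) - 1\right) 13 + 4 = \left(8 - 1\right) 13 + 4 = 7 \cdot 13 + 4 = 91 + 4 = 95$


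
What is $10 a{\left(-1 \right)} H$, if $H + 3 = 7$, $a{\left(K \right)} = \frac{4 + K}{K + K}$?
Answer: $-60$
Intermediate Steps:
$a{\left(K \right)} = \frac{4 + K}{2 K}$
$H = 4$ ($H = -3 + 7 = 4$)
$10 a{\left(-1 \right)} H = 10 \frac{4 - 1}{2 \left(-1\right)} 4 = 10 \cdot \frac{1}{2} \left(-1\right) 3 \cdot 4 = 10 \left(- \frac{3}{2}\right) 4 = \left(-15\right) 4 = -60$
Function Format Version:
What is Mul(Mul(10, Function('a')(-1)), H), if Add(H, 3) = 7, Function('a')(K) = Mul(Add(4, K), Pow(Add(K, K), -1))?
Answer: -60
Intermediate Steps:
Function('a')(K) = Mul(Rational(1, 2), Pow(K, -1), Add(4, K)) (Function('a')(K) = Mul(Add(4, K), Pow(Mul(2, K), -1)) = Mul(Add(4, K), Mul(Rational(1, 2), Pow(K, -1))) = Mul(Rational(1, 2), Pow(K, -1), Add(4, K)))
H = 4 (H = Add(-3, 7) = 4)
Mul(Mul(10, Function('a')(-1)), H) = Mul(Mul(10, Mul(Rational(1, 2), Pow(-1, -1), Add(4, -1))), 4) = Mul(Mul(10, Mul(Rational(1, 2), -1, 3)), 4) = Mul(Mul(10, Rational(-3, 2)), 4) = Mul(-15, 4) = -60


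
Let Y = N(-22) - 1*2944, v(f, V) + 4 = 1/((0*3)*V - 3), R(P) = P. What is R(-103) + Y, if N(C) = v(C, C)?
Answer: -9154/3 ≈ -3051.3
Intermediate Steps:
v(f, V) = -13/3 (v(f, V) = -4 + 1/((0*3)*V - 3) = -4 + 1/(0*V - 3) = -4 + 1/(0 - 3) = -4 + 1/(-3) = -4 - ⅓ = -13/3)
N(C) = -13/3
Y = -8845/3 (Y = -13/3 - 1*2944 = -13/3 - 2944 = -8845/3 ≈ -2948.3)
R(-103) + Y = -103 - 8845/3 = -9154/3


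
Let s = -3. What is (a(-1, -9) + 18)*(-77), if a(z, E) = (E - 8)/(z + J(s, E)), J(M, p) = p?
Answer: -15169/10 ≈ -1516.9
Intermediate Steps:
a(z, E) = (-8 + E)/(E + z) (a(z, E) = (E - 8)/(z + E) = (-8 + E)/(E + z))
(a(-1, -9) + 18)*(-77) = ((-8 - 9)/(-9 - 1) + 18)*(-77) = (-17/(-10) + 18)*(-77) = (-1/10*(-17) + 18)*(-77) = (17/10 + 18)*(-77) = (197/10)*(-77) = -15169/10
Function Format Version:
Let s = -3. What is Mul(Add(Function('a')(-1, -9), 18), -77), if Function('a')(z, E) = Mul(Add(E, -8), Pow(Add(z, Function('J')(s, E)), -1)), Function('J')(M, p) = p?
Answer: Rational(-15169, 10) ≈ -1516.9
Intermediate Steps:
Function('a')(z, E) = Mul(Pow(Add(E, z), -1), Add(-8, E)) (Function('a')(z, E) = Mul(Add(E, -8), Pow(Add(z, E), -1)) = Mul(Add(-8, E), Pow(Add(E, z), -1)) = Mul(Pow(Add(E, z), -1), Add(-8, E)))
Mul(Add(Function('a')(-1, -9), 18), -77) = Mul(Add(Mul(Pow(Add(-9, -1), -1), Add(-8, -9)), 18), -77) = Mul(Add(Mul(Pow(-10, -1), -17), 18), -77) = Mul(Add(Mul(Rational(-1, 10), -17), 18), -77) = Mul(Add(Rational(17, 10), 18), -77) = Mul(Rational(197, 10), -77) = Rational(-15169, 10)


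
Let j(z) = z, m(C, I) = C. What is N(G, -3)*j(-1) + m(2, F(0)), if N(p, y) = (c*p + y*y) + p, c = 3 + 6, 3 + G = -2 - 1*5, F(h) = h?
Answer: 93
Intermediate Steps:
G = -10 (G = -3 + (-2 - 1*5) = -3 + (-2 - 5) = -3 - 7 = -10)
c = 9
N(p, y) = y² + 10*p (N(p, y) = (9*p + y*y) + p = (9*p + y²) + p = (y² + 9*p) + p = y² + 10*p)
N(G, -3)*j(-1) + m(2, F(0)) = ((-3)² + 10*(-10))*(-1) + 2 = (9 - 100)*(-1) + 2 = -91*(-1) + 2 = 91 + 2 = 93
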